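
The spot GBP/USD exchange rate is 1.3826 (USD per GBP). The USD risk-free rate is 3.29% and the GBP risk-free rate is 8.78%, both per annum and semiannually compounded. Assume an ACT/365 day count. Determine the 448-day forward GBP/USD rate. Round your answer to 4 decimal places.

1.2951

By covered interest parity, F = S · (1+r_USD/2)^(2T) / (1+r_GBP/2)^(2T)
= 1.3826 × 1.040866 / 1.111229 = 1.3826 × 0.936680
F = 1.2951 USD per GBP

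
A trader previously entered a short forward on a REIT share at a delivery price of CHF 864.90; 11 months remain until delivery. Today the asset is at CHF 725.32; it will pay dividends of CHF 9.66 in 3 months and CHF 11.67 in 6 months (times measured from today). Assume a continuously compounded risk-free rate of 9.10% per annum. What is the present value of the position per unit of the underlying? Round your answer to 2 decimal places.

PV(remaining dividends) I = 9.66·e^(−0.0910·3/12) + 11.67·e^(−0.0910·6/12) = 20.5936
Current forward F = (S − I)·e^(rT) = (725.32 − 20.5936)·e^(0.0910·11/12) = 704.7264 × 1.086995 = 766.0341
Value (long) = (F − K)·e^(−rT) = (766.0341 − 864.90) × 0.919968 = -90.9535
Short position value = −(long value) = CHF 90.95

CHF 90.95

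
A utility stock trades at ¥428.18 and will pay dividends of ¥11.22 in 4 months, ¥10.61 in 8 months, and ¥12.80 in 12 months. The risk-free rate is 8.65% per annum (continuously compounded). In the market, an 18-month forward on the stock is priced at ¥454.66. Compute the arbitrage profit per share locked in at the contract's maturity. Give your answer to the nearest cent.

¥4.34 per share

PV(dividends) I = 11.22·e^(−0.0865·4/12) + 10.61·e^(−0.0865·8/12) + 12.80·e^(−0.0865·12/12) = 32.6559
Fair forward F* = (S − I)·e^(rT) = (428.18 − 32.6559)·e^0.129750 = 395.5241 × 1.138544 = 450.3216
Market ¥454.66 > fair 450.3216: forward overpriced → cash-and-carry (borrow at r, buy the stock and collect the dividends, short the forward).
Profit at T = |F_mkt − F*| = |454.66 − 450.3216| = ¥4.34 per share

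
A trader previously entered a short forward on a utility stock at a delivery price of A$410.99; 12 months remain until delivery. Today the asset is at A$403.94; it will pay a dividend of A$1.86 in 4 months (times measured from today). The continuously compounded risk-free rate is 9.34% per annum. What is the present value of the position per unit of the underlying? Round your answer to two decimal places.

-A$27.80

PV(remaining dividends) I = 1.86·e^(−0.0934·4/12) = 1.8030
Current forward F = (S − I)·e^(rT) = (403.94 − 1.8030)·e^(0.0934·12/12) = 402.1370 × 1.097901 = 441.5066
Value (long) = (F − K)·e^(−rT) = (441.5066 − 410.99) × 0.910829 = 27.7954
Short position value = −(long value) = -A$27.80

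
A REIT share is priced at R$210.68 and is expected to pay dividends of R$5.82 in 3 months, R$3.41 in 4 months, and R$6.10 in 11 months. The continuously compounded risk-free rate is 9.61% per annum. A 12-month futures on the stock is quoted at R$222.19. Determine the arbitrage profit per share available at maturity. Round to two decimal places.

PV(dividends) I = 5.82·e^(−0.0961·3/12) + 3.41·e^(−0.0961·4/12) + 6.10·e^(−0.0961·11/12) = 14.5700
Fair futures F* = (S − I)·e^(rT) = (210.68 − 14.5700)·e^0.096100 = 196.1100 × 1.100869 = 215.8914
Market R$222.19 > fair 215.8914: forward overpriced → cash-and-carry (borrow at r, buy the stock and collect the dividends, short the forward).
Profit at T = |F_mkt − F*| = |222.19 − 215.8914| = R$6.30 per share

R$6.30 per share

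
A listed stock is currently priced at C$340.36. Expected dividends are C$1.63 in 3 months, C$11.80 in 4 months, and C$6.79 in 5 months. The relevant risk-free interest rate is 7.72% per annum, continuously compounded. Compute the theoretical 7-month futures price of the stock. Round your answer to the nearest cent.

PV(dividends) I = 1.63·e^(−0.0772·3/12) + 11.80·e^(−0.0772·4/12) + 6.79·e^(−0.0772·5/12)
I = 1.5988 + 11.5002 + 6.5751 = 19.6741
F = (S − I)·e^(rT) = (340.36 − 19.6741) · e^(0.0772·7/12)
= 320.6859 · e^0.045033 = 320.6859 × 1.046062 = C$335.46

C$335.46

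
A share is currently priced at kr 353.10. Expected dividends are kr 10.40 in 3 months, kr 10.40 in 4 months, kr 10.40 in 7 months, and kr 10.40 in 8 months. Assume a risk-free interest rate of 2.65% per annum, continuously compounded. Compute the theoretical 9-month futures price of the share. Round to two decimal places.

PV(dividends) I = 10.40·e^(−0.0265·3/12) + 10.40·e^(−0.0265·4/12) + 10.40·e^(−0.0265·7/12) + 10.40·e^(−0.0265·8/12)
I = 10.3313 + 10.3085 + 10.2405 + 10.2179 = 41.0982
F = (S − I)·e^(rT) = (353.10 − 41.0982) · e^(0.0265·9/12)
= 312.0018 · e^0.019875 = 312.0018 × 1.020074 = kr 318.26

kr 318.26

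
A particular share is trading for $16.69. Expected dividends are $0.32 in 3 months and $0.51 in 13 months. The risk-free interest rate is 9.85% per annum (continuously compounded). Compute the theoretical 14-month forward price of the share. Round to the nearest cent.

$17.86

PV(dividends) I = 0.32·e^(−0.0985·3/12) + 0.51·e^(−0.0985·13/12)
I = 0.3122 + 0.4584 = 0.7706
F = (S − I)·e^(rT) = (16.69 − 0.7706) · e^(0.0985·14/12)
= 15.9194 · e^0.114917 = 15.9194 × 1.121780 = $17.86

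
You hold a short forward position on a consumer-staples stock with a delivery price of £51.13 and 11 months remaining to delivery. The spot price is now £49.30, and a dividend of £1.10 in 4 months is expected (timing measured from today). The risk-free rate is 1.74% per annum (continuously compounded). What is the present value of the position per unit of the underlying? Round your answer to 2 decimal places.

£2.11

PV(remaining dividends) I = 1.10·e^(−0.0174·4/12) = 1.0936
Current forward F = (S − I)·e^(rT) = (49.30 − 1.0936)·e^(0.0174·11/12) = 48.2064 × 1.016078 = 48.9815
Value (long) = (F − K)·e^(−rT) = (48.9815 − 51.13) × 0.984177 = -2.1145
Short position value = −(long value) = £2.11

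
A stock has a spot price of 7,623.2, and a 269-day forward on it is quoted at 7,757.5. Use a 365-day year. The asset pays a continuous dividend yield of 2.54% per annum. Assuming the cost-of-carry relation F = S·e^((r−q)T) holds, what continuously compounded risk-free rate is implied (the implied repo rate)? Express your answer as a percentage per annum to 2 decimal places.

4.91%

From F = S·e^((r−q)T): (r − q) = ln(F/S)/T
ln(7757.5/7623.2) = ln(1.017617) = 0.017464
(r − q) = 0.017464 / (269/365) = 0.023697
r = ln(F/S)/T + q = 0.023697 + 0.0254 = 0.049097
r = 4.91%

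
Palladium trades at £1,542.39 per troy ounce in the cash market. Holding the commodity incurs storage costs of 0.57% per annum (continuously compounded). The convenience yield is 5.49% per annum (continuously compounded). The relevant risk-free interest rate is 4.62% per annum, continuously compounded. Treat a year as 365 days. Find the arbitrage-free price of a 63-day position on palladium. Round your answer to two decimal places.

£1,541.59 per troy ounce

Net carry = r + u − y = 0.0462 + 0.0057 − 0.0549 = -0.0030
F = S·e^((r+u−y)T) = 1542.39 · e^(-0.0030 × 63/365) = 1542.39 · e^-0.00051781
= 1542.39 × 0.99948232 = £1,541.59 per troy ounce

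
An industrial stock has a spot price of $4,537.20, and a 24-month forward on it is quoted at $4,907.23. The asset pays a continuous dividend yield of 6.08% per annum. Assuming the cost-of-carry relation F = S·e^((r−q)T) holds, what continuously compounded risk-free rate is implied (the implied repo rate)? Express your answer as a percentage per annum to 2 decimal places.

10.00%

From F = S·e^((r−q)T): (r − q) = ln(F/S)/T
ln(4907.23/4537.20) = ln(1.081555) = 0.078400
(r − q) = 0.078400 / (24/12) = 0.039200
r = ln(F/S)/T + q = 0.039200 + 0.0608 = 0.100000
r = 10.00%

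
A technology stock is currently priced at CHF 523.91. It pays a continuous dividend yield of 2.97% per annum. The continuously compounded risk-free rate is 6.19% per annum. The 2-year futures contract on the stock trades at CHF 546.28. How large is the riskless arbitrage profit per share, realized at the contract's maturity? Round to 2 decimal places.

Fair futures: F* = S·e^(carry·T), with carry = (r − q) = 0.0619 − 0.0297 = 0.0322
F* = 523.91 · e^(0.0322 × 2) = 523.91 · e^0.064400 = 523.91 × 1.066519 = CHF 558.7600
Market CHF 546.28 < fair CHF 558.7600: forward underpriced → reverse cash-and-carry (short spot, go long the forward).
At maturity, profit = |F_mkt − F*| = |546.28 − 558.7600| = CHF 12.48 per share

CHF 12.48 per share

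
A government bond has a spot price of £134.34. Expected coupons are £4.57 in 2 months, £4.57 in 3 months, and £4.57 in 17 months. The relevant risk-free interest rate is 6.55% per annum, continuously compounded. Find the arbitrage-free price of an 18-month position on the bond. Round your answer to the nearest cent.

PV(coupons) I = 4.57·e^(−0.0655·2/12) + 4.57·e^(−0.0655·3/12) + 4.57·e^(−0.0655·17/12)
I = 4.5204 + 4.4958 + 4.1650 = 13.1812
F = (S − I)·e^(rT) = (134.34 − 13.1812) · e^(0.0655·18/12)
= 121.1588 · e^0.098250 = 121.1588 × 1.103239 = £133.67

£133.67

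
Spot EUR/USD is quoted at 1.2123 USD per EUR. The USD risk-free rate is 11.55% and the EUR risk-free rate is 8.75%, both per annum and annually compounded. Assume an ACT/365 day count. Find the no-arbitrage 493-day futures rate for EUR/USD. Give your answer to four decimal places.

1.2546

By covered interest parity, F = S · (1+r_USD)^T / (1+r_EUR)^T
= 1.2123 × 1.159088 / 1.119965 = 1.2123 × 1.034932
F = 1.2546 USD per EUR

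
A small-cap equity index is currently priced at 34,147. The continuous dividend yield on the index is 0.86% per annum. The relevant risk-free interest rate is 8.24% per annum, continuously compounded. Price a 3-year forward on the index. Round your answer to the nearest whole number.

F = S·e^((r − q)T) = 34147 · e^((0.0824 − 0.0086) × 3)
= 34147 · e^0.221400 = 34147 × 1.247822
F = 42,609

42,609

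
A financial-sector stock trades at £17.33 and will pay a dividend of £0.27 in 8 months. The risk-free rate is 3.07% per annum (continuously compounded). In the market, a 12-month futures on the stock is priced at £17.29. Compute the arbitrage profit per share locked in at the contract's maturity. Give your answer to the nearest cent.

PV(dividends) I = 0.27·e^(−0.0307·8/12) = 0.2645
Fair futures F* = (S − I)·e^(rT) = (17.33 − 0.2645)·e^0.030700 = 17.0655 × 1.031176 = 17.5975
Market £17.29 < fair 17.5975: forward underpriced → reverse cash-and-carry (short the stock, invest proceeds at r, pay the dividends, go long the forward).
Profit at T = |F_mkt − F*| = |17.29 − 17.5975| = £0.31 per share

£0.31 per share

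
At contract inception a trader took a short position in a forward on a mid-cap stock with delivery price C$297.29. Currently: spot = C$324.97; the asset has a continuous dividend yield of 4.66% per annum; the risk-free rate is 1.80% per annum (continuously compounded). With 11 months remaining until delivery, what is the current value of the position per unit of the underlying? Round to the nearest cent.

-C$18.96

Current fair forward for the remaining 11 months: F = S·e^((r − q)·T), (r − q) = 0.0180 − 0.0466 = -0.0286
F = 324.97 · e^(-0.0286 × 11/12) = 324.97 × 0.974124 = 316.5611
Value of long forward = (F − K)·e^(−rT) = (316.5611 − 297.29) · e^(−0.0180·11/12)
= 19.2711 × 0.983635 = 18.96
Short position value = −(long value) = -C$18.96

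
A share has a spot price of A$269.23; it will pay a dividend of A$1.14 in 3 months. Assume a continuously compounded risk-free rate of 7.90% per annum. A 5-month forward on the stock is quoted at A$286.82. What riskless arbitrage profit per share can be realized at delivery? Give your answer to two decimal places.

PV(dividends) I = 1.14·e^(−0.0790·3/12) = 1.1177
Fair forward F* = (S − I)·e^(rT) = (269.23 − 1.1177)·e^0.032917 = 268.1123 × 1.033465 = 277.0847
Market A$286.82 > fair 277.0847: forward overpriced → cash-and-carry (borrow at r, buy the stock and collect the dividends, short the forward).
Profit at T = |F_mkt − F*| = |286.82 − 277.0847| = A$9.74 per share

A$9.74 per share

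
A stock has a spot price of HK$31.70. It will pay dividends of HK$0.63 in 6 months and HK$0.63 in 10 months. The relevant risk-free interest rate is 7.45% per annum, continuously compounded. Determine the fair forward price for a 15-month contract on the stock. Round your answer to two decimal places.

PV(dividends) I = 0.63·e^(−0.0745·6/12) + 0.63·e^(−0.0745·10/12)
I = 0.6070 + 0.5921 = 1.1991
F = (S − I)·e^(rT) = (31.70 − 1.1991) · e^(0.0745·15/12)
= 30.5009 · e^0.093125 = 30.5009 × 1.097599 = HK$33.48

HK$33.48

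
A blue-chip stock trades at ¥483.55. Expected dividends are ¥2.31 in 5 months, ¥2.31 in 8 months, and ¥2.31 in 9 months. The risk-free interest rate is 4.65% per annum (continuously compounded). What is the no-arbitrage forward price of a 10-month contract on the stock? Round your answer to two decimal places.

PV(dividends) I = 2.31·e^(−0.0465·5/12) + 2.31·e^(−0.0465·8/12) + 2.31·e^(−0.0465·9/12)
I = 2.2657 + 2.2395 + 2.2308 = 6.7360
F = (S − I)·e^(rT) = (483.55 − 6.7360) · e^(0.0465·10/12)
= 476.8140 · e^0.038750 = 476.8140 × 1.039511 = ¥495.65

¥495.65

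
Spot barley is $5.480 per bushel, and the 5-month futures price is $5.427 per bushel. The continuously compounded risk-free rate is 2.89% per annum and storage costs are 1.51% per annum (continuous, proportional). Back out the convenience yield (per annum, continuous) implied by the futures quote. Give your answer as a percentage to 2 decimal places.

F = S·e^((r+u−y)T) ⇒ (r+u−y) = ln(F/S)/T
ln(5.427/5.480) = -0.009719; /T ⇒ -0.023326
y = r + u − ln(F/S)/T = 0.0289 + 0.0151 + 0.023326 = 0.067326
y = 6.73%

6.73%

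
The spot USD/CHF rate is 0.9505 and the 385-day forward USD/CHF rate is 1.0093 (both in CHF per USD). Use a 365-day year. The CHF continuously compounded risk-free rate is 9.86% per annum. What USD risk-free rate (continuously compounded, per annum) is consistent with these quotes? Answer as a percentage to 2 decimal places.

4.17%

F = S·e^((r_CHF − r_USD)T) ⇒ r_USD = r_CHF − ln(F/S)/T
ln(1.0093/0.9505) = 0.060024; /(385/365) = 0.056906
r_USD = 0.0986 − 0.056906 = 0.041694
r_USD = 4.17%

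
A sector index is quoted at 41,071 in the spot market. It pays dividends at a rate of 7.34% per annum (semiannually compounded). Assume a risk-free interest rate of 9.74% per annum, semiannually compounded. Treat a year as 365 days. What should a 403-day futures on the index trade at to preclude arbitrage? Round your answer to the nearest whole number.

F = S · (1+r/2)^(2T) / (1+q/2)^(2T)
= 41071 × 1.110715 / 1.082843 = 41071 × 1.025740
F = 42,128

42,128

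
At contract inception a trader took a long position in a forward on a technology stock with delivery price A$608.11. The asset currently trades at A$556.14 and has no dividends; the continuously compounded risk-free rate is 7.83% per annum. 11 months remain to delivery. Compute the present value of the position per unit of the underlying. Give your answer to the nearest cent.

Current fair forward for the remaining 11 months: F = S·e^(r·T), r = 0.0783
F = 556.14 · e^(0.0783 × 11/12) = 556.14 × 1.074414 = 597.5246
Value of long forward = (F − K)·e^(−rT) = (597.5246 − 608.11) · e^(−0.0783·11/12)
= -10.5854 × 0.930740 = -9.85

-A$9.85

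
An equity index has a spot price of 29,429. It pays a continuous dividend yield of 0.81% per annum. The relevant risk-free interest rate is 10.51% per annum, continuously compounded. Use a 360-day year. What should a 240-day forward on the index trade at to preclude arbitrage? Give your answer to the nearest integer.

F = S·e^((r − q)T) = 29429 · e^((0.1051 − 0.0081) × 240/360)
= 29429 · e^0.064667 = 29429 × 1.066804
F = 31,395

31,395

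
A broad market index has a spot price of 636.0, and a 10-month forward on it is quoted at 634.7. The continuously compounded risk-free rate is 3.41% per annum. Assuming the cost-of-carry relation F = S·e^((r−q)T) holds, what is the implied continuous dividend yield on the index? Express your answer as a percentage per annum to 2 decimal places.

3.66%

From F = S·e^((r−q)T): (r − q) = ln(F/S)/T
ln(634.7/636.0) = ln(0.997956) = -0.002046
(r − q) = -0.002046 / (10/12) = -0.002455
q = r − ln(F/S)/T = 0.0341 + 0.002455 = 0.036555
q = 3.66%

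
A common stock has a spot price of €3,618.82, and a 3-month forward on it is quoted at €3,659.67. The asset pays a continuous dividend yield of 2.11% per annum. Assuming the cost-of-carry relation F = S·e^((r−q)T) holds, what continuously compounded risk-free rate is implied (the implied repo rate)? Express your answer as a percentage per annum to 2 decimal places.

6.60%

From F = S·e^((r−q)T): (r − q) = ln(F/S)/T
ln(3659.67/3618.82) = ln(1.011288) = 0.011225
(r − q) = 0.011225 / (3/12) = 0.044900
r = ln(F/S)/T + q = 0.044900 + 0.0211 = 0.066000
r = 6.60%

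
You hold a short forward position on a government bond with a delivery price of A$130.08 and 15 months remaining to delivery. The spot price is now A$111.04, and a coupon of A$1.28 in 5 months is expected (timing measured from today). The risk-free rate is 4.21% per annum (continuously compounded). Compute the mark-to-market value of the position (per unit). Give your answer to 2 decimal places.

A$13.63

PV(remaining coupons) I = 1.28·e^(−0.0421·5/12) = 1.2577
Current forward F = (S − I)·e^(rT) = (111.04 − 1.2577)·e^(0.0421·15/12) = 109.7823 × 1.054034 = 115.7143
Value (long) = (F − K)·e^(−rT) = (115.7143 − 130.08) × 0.948736 = -13.6293
Short position value = −(long value) = A$13.63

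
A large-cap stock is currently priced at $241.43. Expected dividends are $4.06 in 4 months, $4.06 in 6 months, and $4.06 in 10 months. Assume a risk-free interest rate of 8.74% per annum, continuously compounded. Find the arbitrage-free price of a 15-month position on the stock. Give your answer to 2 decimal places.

$256.36

PV(dividends) I = 4.06·e^(−0.0874·4/12) + 4.06·e^(−0.0874·6/12) + 4.06·e^(−0.0874·10/12)
I = 3.9434 + 3.8864 + 3.7748 = 11.6046
F = (S − I)·e^(rT) = (241.43 − 11.6046) · e^(0.0874·15/12)
= 229.8254 · e^0.109250 = 229.8254 × 1.115441 = $256.36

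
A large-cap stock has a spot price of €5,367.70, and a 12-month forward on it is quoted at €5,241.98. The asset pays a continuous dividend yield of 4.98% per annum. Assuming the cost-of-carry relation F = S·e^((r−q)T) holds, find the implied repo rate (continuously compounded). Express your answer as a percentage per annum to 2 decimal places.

From F = S·e^((r−q)T): (r − q) = ln(F/S)/T
ln(5241.98/5367.70) = ln(0.976578) = -0.023701
(r − q) = -0.023701 / (12/12) = -0.023701
r = ln(F/S)/T + q = -0.023701 + 0.0498 = 0.026099
r = 2.61%

2.61%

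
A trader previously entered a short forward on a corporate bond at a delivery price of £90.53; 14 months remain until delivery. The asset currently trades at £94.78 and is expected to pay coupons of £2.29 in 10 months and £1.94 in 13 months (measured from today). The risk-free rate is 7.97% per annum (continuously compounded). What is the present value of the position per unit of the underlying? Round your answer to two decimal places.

PV(remaining coupons) I = 2.29·e^(−0.0797·10/12) + 1.94·e^(−0.0797·13/12) = 3.9224
Current forward F = (S − I)·e^(rT) = (94.78 − 3.9224)·e^(0.0797·14/12) = 90.8576 × 1.097443 = 99.7110
Value (long) = (F − K)·e^(−rT) = (99.7110 − 90.53) × 0.911209 = 8.3658
Short position value = −(long value) = -£8.37

-£8.37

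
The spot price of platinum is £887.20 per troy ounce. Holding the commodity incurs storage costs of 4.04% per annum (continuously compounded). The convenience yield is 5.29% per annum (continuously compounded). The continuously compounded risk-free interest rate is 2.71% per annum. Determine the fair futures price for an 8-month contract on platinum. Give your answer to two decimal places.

Net carry = r + u − y = 0.0271 + 0.0404 − 0.0529 = 0.0146
F = S·e^((r+u−y)T) = 887.20 · e^(0.0146 × 8/12) = 887.20 · e^0.009733
= 887.20 × 1.009781 = £895.88 per troy ounce

£895.88 per troy ounce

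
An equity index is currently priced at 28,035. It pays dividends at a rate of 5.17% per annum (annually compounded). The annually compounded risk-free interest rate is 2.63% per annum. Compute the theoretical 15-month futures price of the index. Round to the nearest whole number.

F = S · (1+r)^T / (1+q)^T
= 28035 × 1.032982 / 1.065037 = 28035 × 0.969902
F = 27,191

27,191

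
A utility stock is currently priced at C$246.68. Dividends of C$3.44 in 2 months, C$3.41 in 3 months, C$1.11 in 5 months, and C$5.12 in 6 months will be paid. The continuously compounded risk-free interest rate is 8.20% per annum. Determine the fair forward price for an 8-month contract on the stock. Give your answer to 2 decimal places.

PV(dividends) I = 3.44·e^(−0.0820·2/12) + 3.41·e^(−0.0820·3/12) + 1.11·e^(−0.0820·5/12) + 5.12·e^(−0.0820·6/12)
I = 3.3933 + 3.3408 + 1.0727 + 4.9143 = 12.7211
F = (S − I)·e^(rT) = (246.68 − 12.7211) · e^(0.0820·8/12)
= 233.9589 · e^0.054667 = 233.9589 × 1.056189 = C$247.10

C$247.10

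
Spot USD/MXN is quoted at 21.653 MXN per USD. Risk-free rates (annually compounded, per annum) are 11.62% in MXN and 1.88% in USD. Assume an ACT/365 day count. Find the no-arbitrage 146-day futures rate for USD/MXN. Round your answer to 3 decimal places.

22.458

By covered interest parity, F = S · (1+r_MXN)^T / (1+r_USD)^T
= 21.653 × 1.044953 / 1.007478 = 21.653 × 1.037197
F = 22.458 MXN per USD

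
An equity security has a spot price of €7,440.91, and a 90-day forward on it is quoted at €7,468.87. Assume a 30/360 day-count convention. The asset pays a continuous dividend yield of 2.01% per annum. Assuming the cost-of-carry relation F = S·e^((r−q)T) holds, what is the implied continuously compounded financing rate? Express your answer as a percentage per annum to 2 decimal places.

From F = S·e^((r−q)T): (r − q) = ln(F/S)/T
ln(7468.87/7440.91) = ln(1.003758) = 0.003751
(r − q) = 0.003751 / (90/360) = 0.015004
r = ln(F/S)/T + q = 0.015004 + 0.0201 = 0.035104
r = 3.51%

3.51%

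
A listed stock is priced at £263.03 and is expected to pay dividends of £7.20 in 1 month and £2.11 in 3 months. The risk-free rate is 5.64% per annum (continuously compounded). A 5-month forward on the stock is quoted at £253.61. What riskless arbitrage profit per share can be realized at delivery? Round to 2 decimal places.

£6.21 per share

PV(dividends) I = 7.20·e^(−0.0564·1/12) + 2.11·e^(−0.0564·3/12) = 9.2467
Fair forward F* = (S − I)·e^(rT) = (263.03 − 9.2467)·e^0.023500 = 253.7833 × 1.023778 = 259.8178
Market £253.61 < fair 259.8178: forward underpriced → reverse cash-and-carry (short the stock, invest proceeds at r, pay the dividends, go long the forward).
Profit at T = |F_mkt − F*| = |253.61 − 259.8178| = £6.21 per share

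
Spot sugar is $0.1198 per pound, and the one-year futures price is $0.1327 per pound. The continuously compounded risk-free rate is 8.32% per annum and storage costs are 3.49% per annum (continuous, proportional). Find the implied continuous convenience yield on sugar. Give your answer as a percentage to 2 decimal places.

1.58%

F = S·e^((r+u−y)T) ⇒ (r+u−y) = ln(F/S)/T
ln(0.1327/0.1198) = 0.102267; /T ⇒ 0.102267
y = r + u − ln(F/S)/T = 0.0832 + 0.0349 − 0.102267 = 0.015833
y = 1.58%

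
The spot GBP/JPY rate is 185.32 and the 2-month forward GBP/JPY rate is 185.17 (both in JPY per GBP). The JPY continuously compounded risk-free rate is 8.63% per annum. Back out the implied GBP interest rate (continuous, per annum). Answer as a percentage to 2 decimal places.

9.12%

F = S·e^((r_JPY − r_GBP)T) ⇒ r_GBP = r_JPY − ln(F/S)/T
ln(185.17/185.32) = -0.000810; /(2/12) = -0.004860
r_GBP = 0.0863 + 0.004860 = 0.091160
r_GBP = 9.12%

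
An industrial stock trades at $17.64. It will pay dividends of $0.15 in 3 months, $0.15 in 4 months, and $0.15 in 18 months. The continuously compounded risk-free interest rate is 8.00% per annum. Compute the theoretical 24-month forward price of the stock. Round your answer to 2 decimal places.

$20.20

PV(dividends) I = 0.15·e^(−0.0800·3/12) + 0.15·e^(−0.0800·4/12) + 0.15·e^(−0.0800·18/12)
I = 0.1470 + 0.1461 + 0.1330 = 0.4261
F = (S − I)·e^(rT) = (17.64 − 0.4261) · e^(0.0800·24/12)
= 17.2139 · e^0.160000 = 17.2139 × 1.173511 = $20.20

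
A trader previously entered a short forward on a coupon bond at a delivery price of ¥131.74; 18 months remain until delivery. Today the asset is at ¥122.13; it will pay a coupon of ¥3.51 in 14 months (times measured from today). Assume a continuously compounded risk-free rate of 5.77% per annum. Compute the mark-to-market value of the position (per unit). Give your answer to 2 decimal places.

¥1.97

PV(remaining coupons) I = 3.51·e^(−0.0577·14/12) = 3.2815
Current forward F = (S − I)·e^(rT) = (122.13 − 3.2815)·e^(0.0577·18/12) = 118.8485 × 1.090406 = 129.5931
Value (long) = (F − K)·e^(−rT) = (129.5931 − 131.74) × 0.917090 = -1.9689
Short position value = −(long value) = ¥1.97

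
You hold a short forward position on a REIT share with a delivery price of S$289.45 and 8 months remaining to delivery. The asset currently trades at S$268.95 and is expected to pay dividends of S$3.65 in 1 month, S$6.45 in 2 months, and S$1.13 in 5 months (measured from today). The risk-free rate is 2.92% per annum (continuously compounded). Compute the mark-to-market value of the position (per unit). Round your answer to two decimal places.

PV(remaining dividends) I = 3.65·e^(−0.0292·1/12) + 6.45·e^(−0.0292·2/12) + 1.13·e^(−0.0292·5/12) = 11.1762
Current forward F = (S − I)·e^(rT) = (268.95 − 11.1762)·e^(0.0292·8/12) = 257.7738 × 1.019657 = 262.8409
Value (long) = (F − K)·e^(−rT) = (262.8409 − 289.45) × 0.980722 = -26.0961
Short position value = −(long value) = S$26.10

S$26.10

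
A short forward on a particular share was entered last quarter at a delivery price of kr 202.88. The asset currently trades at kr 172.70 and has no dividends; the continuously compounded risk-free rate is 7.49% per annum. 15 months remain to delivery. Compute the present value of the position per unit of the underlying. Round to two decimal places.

Current fair forward for the remaining 15 months: F = S·e^(r·T), r = 0.0749
F = 172.70 · e^(0.0749 × 15/12) = 172.70 × 1.098148 = 189.6502
Value of long forward = (F − K)·e^(−rT) = (189.6502 − 202.88) · e^(−0.0749·15/12)
= -13.2298 × 0.910624 = -12.05
Short position value = −(long value) = kr 12.05

kr 12.05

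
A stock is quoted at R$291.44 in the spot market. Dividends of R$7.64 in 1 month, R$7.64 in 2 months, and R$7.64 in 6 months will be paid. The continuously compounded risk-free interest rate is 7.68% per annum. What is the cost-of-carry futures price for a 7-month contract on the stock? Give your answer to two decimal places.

R$281.28

PV(dividends) I = 7.64·e^(−0.0768·1/12) + 7.64·e^(−0.0768·2/12) + 7.64·e^(−0.0768·6/12)
I = 7.5913 + 7.5428 + 7.3522 = 22.4863
F = (S − I)·e^(rT) = (291.44 − 22.4863) · e^(0.0768·7/12)
= 268.9537 · e^0.044800 = 268.9537 × 1.045819 = R$281.28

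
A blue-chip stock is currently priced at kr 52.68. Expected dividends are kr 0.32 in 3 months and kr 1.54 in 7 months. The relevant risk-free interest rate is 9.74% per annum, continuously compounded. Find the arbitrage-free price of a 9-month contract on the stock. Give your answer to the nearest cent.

kr 54.77

PV(dividends) I = 0.32·e^(−0.0974·3/12) + 1.54·e^(−0.0974·7/12)
I = 0.3123 + 1.4549 = 1.7672
F = (S − I)·e^(rT) = (52.68 − 1.7672) · e^(0.0974·9/12)
= 50.9128 · e^0.073050 = 50.9128 × 1.075784 = kr 54.77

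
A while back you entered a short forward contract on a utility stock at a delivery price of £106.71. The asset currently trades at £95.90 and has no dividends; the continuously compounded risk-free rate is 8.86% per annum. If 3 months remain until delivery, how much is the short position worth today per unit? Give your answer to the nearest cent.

Current fair forward for the remaining 3 months: F = S·e^(r·T), r = 0.0886
F = 95.90 · e^(0.0886 × 3/12) = 95.90 × 1.022397 = 98.0479
Value of long forward = (F − K)·e^(−rT) = (98.0479 − 106.71) · e^(−0.0886·3/12)
= -8.6621 × 0.978094 = -8.47
Short position value = −(long value) = £8.47

£8.47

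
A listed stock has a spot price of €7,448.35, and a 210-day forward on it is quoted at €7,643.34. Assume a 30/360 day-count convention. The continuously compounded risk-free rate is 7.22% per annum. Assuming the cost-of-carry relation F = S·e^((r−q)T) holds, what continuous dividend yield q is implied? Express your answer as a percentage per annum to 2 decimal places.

From F = S·e^((r−q)T): (r − q) = ln(F/S)/T
ln(7643.34/7448.35) = ln(1.026179) = 0.025842
(r − q) = 0.025842 / (210/360) = 0.044301
q = r − ln(F/S)/T = 0.0722 − 0.044301 = 0.027899
q = 2.79%

2.79%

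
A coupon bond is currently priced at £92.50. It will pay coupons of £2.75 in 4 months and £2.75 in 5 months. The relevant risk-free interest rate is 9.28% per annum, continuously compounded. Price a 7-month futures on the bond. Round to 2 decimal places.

PV(coupons) I = 2.75·e^(−0.0928·4/12) + 2.75·e^(−0.0928·5/12)
I = 2.6662 + 2.6457 = 5.3119
F = (S − I)·e^(rT) = (92.50 − 5.3119) · e^(0.0928·7/12)
= 87.1881 · e^0.054133 = 87.1881 × 1.055625 = £92.04

£92.04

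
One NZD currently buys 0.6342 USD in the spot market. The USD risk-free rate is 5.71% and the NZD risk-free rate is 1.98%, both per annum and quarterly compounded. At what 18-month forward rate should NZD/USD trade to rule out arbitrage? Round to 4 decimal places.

0.6703

By covered interest parity, F = S · (1+r_USD/4)^(4T) / (1+r_NZD/4)^(4T)
= 0.6342 × 1.088765 / 1.030070 = 0.6342 × 1.056982
F = 0.6703 USD per NZD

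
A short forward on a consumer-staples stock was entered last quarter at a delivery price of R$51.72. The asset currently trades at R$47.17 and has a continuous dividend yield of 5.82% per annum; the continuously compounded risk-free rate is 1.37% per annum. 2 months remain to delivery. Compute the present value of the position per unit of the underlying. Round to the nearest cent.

R$4.89

Current fair forward for the remaining 2 months: F = S·e^((r − q)·T), (r − q) = 0.0137 − 0.0582 = -0.0445
F = 47.17 · e^(-0.0445 × 2/12) = 47.17 × 0.992611 = 46.8215
Value of long forward = (F − K)·e^(−rT) = (46.8215 − 51.72) · e^(−0.0137·2/12)
= -4.8985 × 0.997719 = -4.89
Short position value = −(long value) = R$4.89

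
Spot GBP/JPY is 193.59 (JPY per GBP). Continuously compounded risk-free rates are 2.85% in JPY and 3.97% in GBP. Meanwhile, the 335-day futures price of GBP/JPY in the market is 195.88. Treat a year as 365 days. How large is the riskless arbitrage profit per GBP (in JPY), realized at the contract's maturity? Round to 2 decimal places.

4.27 per GBP (in JPY)

Fair futures: F* = S·e^(carry·T), with carry = (r_JPY − r_GBP) = 0.0285 − 0.0397 = -0.0112
F* = 193.59 · e^(-0.0112 × 335/365) = 193.59 · e^-0.010279 = 193.59 × 0.989774 = 191.6103
Market 195.88 > fair 191.6103: forward overpriced → cash-and-carry (buy spot, short the forward).
At maturity, profit = |F_mkt − F*| = |195.88 − 191.6103| = 4.27 per GBP (in JPY)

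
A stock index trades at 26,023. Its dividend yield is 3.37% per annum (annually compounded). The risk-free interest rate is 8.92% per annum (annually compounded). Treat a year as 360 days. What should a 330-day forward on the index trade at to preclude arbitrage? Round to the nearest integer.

27,301

F = S · (1+r)^T / (1+q)^T
= 26023 × 1.081472 / 1.030849 = 26023 × 1.049108
F = 27,301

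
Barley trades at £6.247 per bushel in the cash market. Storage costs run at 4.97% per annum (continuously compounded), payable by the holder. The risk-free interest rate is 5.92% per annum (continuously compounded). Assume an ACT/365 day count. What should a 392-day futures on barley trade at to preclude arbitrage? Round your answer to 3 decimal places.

£7.022 per bushel

Net carry = r + u − y = 0.0592 + 0.0497 − 0.0000 = 0.1089
F = S·e^((r+u−y)T) = 6.247 · e^(0.1089 × 392/365) = 6.247 · e^0.116956
= 6.247 × 1.124070 = £7.022 per bushel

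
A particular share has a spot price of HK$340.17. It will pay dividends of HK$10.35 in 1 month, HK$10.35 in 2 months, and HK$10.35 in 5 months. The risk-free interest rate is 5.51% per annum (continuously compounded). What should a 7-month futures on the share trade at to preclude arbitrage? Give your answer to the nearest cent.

HK$319.61

PV(dividends) I = 10.35·e^(−0.0551·1/12) + 10.35·e^(−0.0551·2/12) + 10.35·e^(−0.0551·5/12)
I = 10.3026 + 10.2554 + 10.1151 = 30.6731
F = (S − I)·e^(rT) = (340.17 − 30.6731) · e^(0.0551·7/12)
= 309.4969 · e^0.032142 = 309.4969 × 1.032664 = HK$319.61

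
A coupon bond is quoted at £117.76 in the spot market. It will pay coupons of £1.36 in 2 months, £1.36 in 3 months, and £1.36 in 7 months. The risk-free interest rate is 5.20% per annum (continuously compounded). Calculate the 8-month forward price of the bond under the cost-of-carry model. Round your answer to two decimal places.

£117.76

PV(coupons) I = 1.36·e^(−0.0520·2/12) + 1.36·e^(−0.0520·3/12) + 1.36·e^(−0.0520·7/12)
I = 1.3483 + 1.3424 + 1.3194 = 4.0101
F = (S − I)·e^(rT) = (117.76 − 4.0101) · e^(0.0520·8/12)
= 113.7499 · e^0.034667 = 113.7499 × 1.035275 = £117.76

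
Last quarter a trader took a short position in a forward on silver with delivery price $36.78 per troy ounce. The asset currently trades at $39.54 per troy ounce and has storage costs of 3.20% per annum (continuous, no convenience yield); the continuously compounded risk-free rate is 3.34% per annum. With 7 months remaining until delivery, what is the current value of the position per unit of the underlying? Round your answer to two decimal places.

-$4.21 per troy ounce

Current fair forward for the remaining 7 months: F = S·e^((r + u)·T), (r + u) = 0.0334 + 0.0320 = 0.0654
F = 39.54 · e^(0.0654 × 7/12) = 39.54 × 1.038887 = 41.0776
Value of long forward = (F − K)·e^(−rT) = (41.0776 − 36.78) · e^(−0.0334·7/12)
= 4.2976 × 0.980705 = 4.21
Short position value = −(long value) = -$4.21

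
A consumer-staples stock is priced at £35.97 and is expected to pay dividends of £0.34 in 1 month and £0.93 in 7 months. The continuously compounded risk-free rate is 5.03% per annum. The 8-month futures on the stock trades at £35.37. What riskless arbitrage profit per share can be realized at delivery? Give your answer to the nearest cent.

£0.54 per share

PV(dividends) I = 0.34·e^(−0.0503·1/12) + 0.93·e^(−0.0503·7/12) = 1.2417
Fair futures F* = (S − I)·e^(rT) = (35.97 − 1.2417)·e^0.033533 = 34.7283 × 1.034102 = 35.9126
Market £35.37 < fair 35.9126: forward underpriced → reverse cash-and-carry (short the stock, invest proceeds at r, pay the dividends, go long the forward).
Profit at T = |F_mkt − F*| = |35.37 − 35.9126| = £0.54 per share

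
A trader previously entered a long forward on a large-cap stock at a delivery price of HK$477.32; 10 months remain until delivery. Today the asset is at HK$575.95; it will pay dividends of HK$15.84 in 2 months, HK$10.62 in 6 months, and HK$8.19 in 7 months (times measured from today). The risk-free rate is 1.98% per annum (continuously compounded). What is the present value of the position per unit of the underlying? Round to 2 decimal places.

PV(remaining dividends) I = 15.84·e^(−0.0198·2/12) + 10.62·e^(−0.0198·6/12) + 8.19·e^(−0.0198·7/12) = 34.3991
Current forward F = (S − I)·e^(rT) = (575.95 − 34.3991)·e^(0.0198·10/12) = 541.5509 × 1.016637 = 550.5607
Value (long) = (F − K)·e^(−rT) = (550.5607 − 477.32) × 0.983635 = 72.0421
Value = HK$72.04

HK$72.04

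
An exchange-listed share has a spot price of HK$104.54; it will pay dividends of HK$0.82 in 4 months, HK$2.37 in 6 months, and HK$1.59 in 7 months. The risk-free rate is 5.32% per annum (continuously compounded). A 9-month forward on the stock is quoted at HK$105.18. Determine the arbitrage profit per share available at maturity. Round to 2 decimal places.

PV(dividends) I = 0.82·e^(−0.0532·4/12) + 2.37·e^(−0.0532·6/12) + 1.59·e^(−0.0532·7/12) = 4.6548
Fair forward F* = (S − I)·e^(rT) = (104.54 − 4.6548)·e^0.039900 = 99.8852 × 1.040707 = 103.9512
Market HK$105.18 > fair 103.9512: forward overpriced → cash-and-carry (borrow at r, buy the stock and collect the dividends, short the forward).
Profit at T = |F_mkt − F*| = |105.18 − 103.9512| = HK$1.23 per share

HK$1.23 per share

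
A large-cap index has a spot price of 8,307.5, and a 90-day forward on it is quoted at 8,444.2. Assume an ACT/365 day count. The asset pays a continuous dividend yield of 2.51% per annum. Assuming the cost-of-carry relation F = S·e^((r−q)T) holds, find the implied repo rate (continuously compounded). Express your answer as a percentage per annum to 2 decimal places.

9.13%

From F = S·e^((r−q)T): (r − q) = ln(F/S)/T
ln(8444.2/8307.5) = ln(1.016455) = 0.016321
(r − q) = 0.016321 / (90/365) = 0.066191
r = ln(F/S)/T + q = 0.066191 + 0.0251 = 0.091291
r = 9.13%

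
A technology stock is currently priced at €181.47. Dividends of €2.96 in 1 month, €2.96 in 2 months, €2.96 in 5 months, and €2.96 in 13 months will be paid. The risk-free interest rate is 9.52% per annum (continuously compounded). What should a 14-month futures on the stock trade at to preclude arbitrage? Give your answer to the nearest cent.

PV(dividends) I = 2.96·e^(−0.0952·1/12) + 2.96·e^(−0.0952·2/12) + 2.96·e^(−0.0952·5/12) + 2.96·e^(−0.0952·13/12)
I = 2.9366 + 2.9134 + 2.8449 + 2.6699 = 11.3648
F = (S − I)·e^(rT) = (181.47 − 11.3648) · e^(0.0952·14/12)
= 170.1052 · e^0.111067 = 170.1052 × 1.117470 = €190.09

€190.09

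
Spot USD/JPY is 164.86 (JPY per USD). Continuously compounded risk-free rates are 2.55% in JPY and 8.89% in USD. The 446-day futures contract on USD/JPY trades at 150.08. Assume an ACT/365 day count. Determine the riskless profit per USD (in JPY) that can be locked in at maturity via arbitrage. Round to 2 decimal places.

2.49 per USD (in JPY)

Fair futures: F* = S·e^(carry·T), with carry = (r_JPY − r_USD) = 0.0255 − 0.0889 = -0.0634
F* = 164.86 · e^(-0.0634 × 446/365) = 164.86 · e^-0.077470 = 164.86 × 0.925455 = 152.5705
Market 150.08 < fair 152.5705: forward underpriced → reverse cash-and-carry (short spot, go long the forward).
At maturity, profit = |F_mkt − F*| = |150.08 − 152.5705| = 2.49 per USD (in JPY)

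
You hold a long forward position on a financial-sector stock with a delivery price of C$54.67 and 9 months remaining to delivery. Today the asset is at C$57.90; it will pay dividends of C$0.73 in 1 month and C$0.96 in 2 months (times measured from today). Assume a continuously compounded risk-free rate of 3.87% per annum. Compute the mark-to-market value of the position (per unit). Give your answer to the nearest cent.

C$3.11

PV(remaining dividends) I = 0.73·e^(−0.0387·1/12) + 0.96·e^(−0.0387·2/12) = 1.6815
Current forward F = (S − I)·e^(rT) = (57.90 − 1.6815)·e^(0.0387·9/12) = 56.2185 × 1.029450 = 57.8741
Value (long) = (F − K)·e^(−rT) = (57.8741 − 54.67) × 0.971392 = 3.1124
Value = C$3.11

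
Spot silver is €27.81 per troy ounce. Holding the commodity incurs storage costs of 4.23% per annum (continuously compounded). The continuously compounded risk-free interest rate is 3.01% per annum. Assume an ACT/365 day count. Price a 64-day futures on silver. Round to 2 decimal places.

Net carry = r + u − y = 0.0301 + 0.0423 − 0.0000 = 0.0724
F = S·e^((r+u−y)T) = 27.81 · e^(0.0724 × 64/365) = 27.81 · e^0.012695
= 27.81 × 1.012776 = €28.17 per troy ounce

€28.17 per troy ounce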